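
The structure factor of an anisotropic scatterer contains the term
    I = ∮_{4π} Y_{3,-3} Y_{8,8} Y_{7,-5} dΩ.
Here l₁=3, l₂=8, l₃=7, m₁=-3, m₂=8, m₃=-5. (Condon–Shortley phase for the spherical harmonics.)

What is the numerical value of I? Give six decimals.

m-sum 0 ✓  L=18 even ✓  5≤7≤11 ✓
Π(2lᵢ+1) = 7×17×15 = 1785
triangle coeff Δ(3,8,7) = 1/5290740
Σ_t [1,3]: t=1:−1/7257600 t=2:+1/2073600 t=3:−1/7257600 = 1/4838400
(3j)²=252/20995 [(3 8 7; 0 0 0)], sign=-1
Σ_t [4,4]: t=4:+1/22992076800 = 1/22992076800
(3j)²=5/969 [(3 8 7; -3 8 -5)], sign=+1
⇒ 4πI² = 8820/79781
I = (-1)√(8820/79781/(4π)) = -0.09379499

-0.093795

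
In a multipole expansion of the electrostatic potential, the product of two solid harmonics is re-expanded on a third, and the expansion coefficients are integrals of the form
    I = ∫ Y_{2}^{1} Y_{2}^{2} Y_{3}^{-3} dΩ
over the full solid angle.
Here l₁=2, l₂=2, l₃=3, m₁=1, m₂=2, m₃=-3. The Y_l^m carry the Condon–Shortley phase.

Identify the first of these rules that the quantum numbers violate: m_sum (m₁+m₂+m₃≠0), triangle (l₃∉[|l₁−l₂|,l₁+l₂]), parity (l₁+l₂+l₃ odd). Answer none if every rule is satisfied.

parity

Σmᵢ = 0  ✓
l₃∈[|l₁−l₂|,l₁+l₂]=[0,4], have l₃=3  ✓
Σlᵢ = 7 ⇒ odd  ✗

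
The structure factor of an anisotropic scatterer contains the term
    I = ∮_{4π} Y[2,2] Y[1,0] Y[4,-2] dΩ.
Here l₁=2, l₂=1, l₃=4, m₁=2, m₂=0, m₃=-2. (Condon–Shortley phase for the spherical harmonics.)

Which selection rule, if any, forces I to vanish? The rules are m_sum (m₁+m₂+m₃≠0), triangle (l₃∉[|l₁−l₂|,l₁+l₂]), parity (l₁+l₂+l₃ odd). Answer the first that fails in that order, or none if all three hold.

triangle

Σmᵢ = 0  ✓
l₃∈[|l₁−l₂|,l₁+l₂]=[1,3], have l₃=4  ✗
Σlᵢ = 7 ⇒ odd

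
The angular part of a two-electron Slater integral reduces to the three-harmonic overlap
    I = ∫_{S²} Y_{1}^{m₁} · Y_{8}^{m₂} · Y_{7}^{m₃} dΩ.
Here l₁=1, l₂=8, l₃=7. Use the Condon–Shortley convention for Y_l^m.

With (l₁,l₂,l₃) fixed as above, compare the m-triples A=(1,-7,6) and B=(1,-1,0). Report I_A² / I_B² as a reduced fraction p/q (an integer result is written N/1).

35/12

Shared (l₁,l₂,l₃)=(1,8,7): N and (l;000)² cancel in I_A²/I_B².
A: Δ = 2!·0!·14!/17! = 1/2040; Racah Σ t=0..0: t=0:+1/12454041600 = 1/12454041600; ⇒ 3j(1 8 7; 1 -7 6)² = 7/136, sgn -1
B: Δ = 2!·0!·14!/17! = 1/2040; Racah Σ t=0..0: t=0:+1/50803200 = 1/50803200; ⇒ 3j(1 8 7; 1 -1 0)² = 3/170, sgn -1
I_A²/I_B² = (7/136)/(3/170) = 35/12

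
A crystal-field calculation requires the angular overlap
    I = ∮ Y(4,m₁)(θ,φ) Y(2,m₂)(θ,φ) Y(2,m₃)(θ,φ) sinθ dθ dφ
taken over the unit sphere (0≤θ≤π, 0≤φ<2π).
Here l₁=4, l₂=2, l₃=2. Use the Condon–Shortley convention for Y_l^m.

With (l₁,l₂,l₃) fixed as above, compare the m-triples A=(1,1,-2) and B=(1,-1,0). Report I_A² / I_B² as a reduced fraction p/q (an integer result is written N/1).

1/6

Same 4,2,2: normalisation and zero-m 3j drop out of the ratio.
A: Δ: 4! 4! 0! / 9! → 1/630; sum: t=3:−1/144 = -1/144; 3j²(4 2 2; 1 1 -2) = Δ·Π!·Σ² = 1/126  (sign -1)
B: Δ: 4! 4! 0! / 9! → 1/630; sum: t=1:−1/24 = -1/24; 3j²(4 2 2; 1 -1 0) = Δ·Π!·Σ² = 1/21  (sign -1)
I_A²/I_B² = (1/126)/(1/21) = 1/6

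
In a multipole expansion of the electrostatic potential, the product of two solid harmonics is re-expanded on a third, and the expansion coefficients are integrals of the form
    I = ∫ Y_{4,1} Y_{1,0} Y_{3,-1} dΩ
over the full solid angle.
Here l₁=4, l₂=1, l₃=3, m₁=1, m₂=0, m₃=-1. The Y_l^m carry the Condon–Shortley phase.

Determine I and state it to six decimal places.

Rules hold: Σm=0, L=8 even, 3≤3≤5.
N = 9·3·7 = 189
Δ = 2!·6!·0!/9! = 1/252
Racah Σ t=1..1: t=1:−1/36 = -1/36
⇒ 3j(4 1 3; 0 0 0)² = 4/63, sgn +1
Racah Σ t=1..1: t=1:−1/48 = -1/48
⇒ 3j(4 1 3; 1 0 -1)² = 5/84, sgn -1
4πI² = N·(3j₀)²·(3jₘ)² = 5/7
I = -1·√(0.714286/4π) = -0.23841361

-0.238414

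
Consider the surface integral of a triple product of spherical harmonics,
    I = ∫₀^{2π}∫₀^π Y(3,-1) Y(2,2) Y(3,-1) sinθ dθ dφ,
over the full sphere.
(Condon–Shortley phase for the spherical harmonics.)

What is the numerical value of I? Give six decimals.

m-sum 0 ✓  L=8 even ✓  1≤3≤5 ✓
Π(2lᵢ+1) = 7×5×7 = 245
triangle coeff Δ(3,2,3) = 1/3780
Σ_t [0,2]: t=0:+1/24 t=1:−1/4 t=2:+1/24 = -1/6
(3j)²=4/105 [(3 2 3; 0 0 0)], sign=+1
Σ_t [2,2]: t=2:+1/16 = 1/16
(3j)²=2/35 [(3 2 3; -1 2 -1)], sign=+1
⇒ 4πI² = 8/15
I = (+1)√(8/15/(4π)) = 0.20601291

0.206013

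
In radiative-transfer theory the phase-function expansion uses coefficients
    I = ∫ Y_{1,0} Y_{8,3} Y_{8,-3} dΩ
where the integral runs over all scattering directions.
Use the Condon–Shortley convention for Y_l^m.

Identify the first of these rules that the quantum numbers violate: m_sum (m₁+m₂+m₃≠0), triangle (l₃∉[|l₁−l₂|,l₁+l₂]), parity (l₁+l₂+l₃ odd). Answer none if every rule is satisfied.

m₁+m₂+m₃ = 0 + 3 − 3 = 0  ✓
triangle: |1−8|=7 ≤ l₃=8 ≤ 1+8=9  ✓
parity: l₁+l₂+l₃ = 17 is odd  ✗

parity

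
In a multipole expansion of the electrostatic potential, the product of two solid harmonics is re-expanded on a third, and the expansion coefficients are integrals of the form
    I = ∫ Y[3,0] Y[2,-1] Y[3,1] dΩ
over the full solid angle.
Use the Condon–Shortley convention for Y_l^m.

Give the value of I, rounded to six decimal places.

-0.059471

m-sum 0 ✓  L=8 even ✓  1≤3≤5 ✓
Π(2lᵢ+1) = 7×5×7 = 245
triangle coeff Δ(3,2,3) = 1/3780
Σ_t [0,2]: t=0:+1/24 t=1:−1/4 t=2:+1/24 = -1/6
(3j)²=4/105 [(3 2 3; 0 0 0)], sign=+1
Σ_t [0,1]: t=0:+1/12 t=1:−1/8 = -1/24
(3j)²=1/210 [(3 2 3; 0 -1 1)], sign=-1
⇒ 4πI² = 2/45
I = (-1)√(2/45/(4π)) = -0.05947080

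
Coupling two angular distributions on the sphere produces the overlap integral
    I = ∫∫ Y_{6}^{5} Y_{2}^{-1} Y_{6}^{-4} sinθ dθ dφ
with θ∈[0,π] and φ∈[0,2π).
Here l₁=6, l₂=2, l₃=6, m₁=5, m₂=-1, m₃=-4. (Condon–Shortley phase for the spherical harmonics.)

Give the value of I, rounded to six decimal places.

Rules hold: Σm=0, L=14 even, 4≤6≤8.
N = 13·5·13 = 845
Δ = 2!·10!·2!/15! = 1/90090
Racah Σ t=0..2: t=0:+1/69120 t=1:−1/14400 t=2:+1/69120 = -7/172800
⇒ 3j(6 2 6; 0 0 0)² = 14/715, sgn -1
Racah Σ t=0..1: t=0:+1/725760 t=1:−1/7257600 = 1/806400
⇒ 3j(6 2 6; 5 -1 -4)² = 27/910, sgn +1
4πI² = N·(3j₀)²·(3jₘ)² = 27/55
I = -1·√(0.490909/4π) = -0.19764945

-0.197649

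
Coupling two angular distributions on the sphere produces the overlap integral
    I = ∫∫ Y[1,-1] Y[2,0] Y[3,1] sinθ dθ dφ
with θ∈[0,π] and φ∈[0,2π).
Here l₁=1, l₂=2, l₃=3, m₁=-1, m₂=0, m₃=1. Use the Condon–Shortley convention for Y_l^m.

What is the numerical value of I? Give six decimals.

Checks pass: Σm=0; 6 even; l₃=3∈[1,3].
(2·1+1)(2·2+1)(2·3+1) = 105
Δ: 0! 2! 4! / 7! → 1/105
sum: t=0:+1/4 = 1/4
3j²(1 2 3; 0 0 0) = Δ·Π!·Σ² = 3/35  (sign -1)
sum: t=0:+1/8 = 1/8
3j²(1 2 3; -1 0 1) = Δ·Π!·Σ² = 2/35  (sign +1)
combine: 4πI² = 105·3/35·2/35 = 18/35
take √, sign -1: I = -0.20230066

-0.202301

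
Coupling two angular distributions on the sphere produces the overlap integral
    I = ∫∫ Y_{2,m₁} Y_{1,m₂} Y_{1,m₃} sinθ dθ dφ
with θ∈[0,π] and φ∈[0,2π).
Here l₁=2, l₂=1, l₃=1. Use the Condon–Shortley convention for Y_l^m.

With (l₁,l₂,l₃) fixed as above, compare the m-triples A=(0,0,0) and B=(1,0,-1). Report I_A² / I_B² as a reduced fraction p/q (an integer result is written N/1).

Shared (l₁,l₂,l₃)=(2,1,1): N and (l;000)² cancel in I_A²/I_B².
A: Δ = 2!·2!·0!/5! = 1/30; Racah Σ t=1..1: t=1:−1/1 = -1/1; ⇒ 3j(2 1 1; 0 0 0)² = 2/15, sgn +1
B: Δ = 2!·2!·0!/5! = 1/30; Racah Σ t=1..1: t=1:−1/2 = -1/2; ⇒ 3j(2 1 1; 1 0 -1)² = 1/10, sgn -1
I_A²/I_B² = (2/15)/(1/10) = 4/3

4/3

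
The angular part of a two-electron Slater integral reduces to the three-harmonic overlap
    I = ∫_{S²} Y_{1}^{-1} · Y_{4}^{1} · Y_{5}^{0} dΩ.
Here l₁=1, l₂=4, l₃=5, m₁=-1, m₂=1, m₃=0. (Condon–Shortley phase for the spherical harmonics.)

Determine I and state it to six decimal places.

0.155288

Rules hold: Σm=0, L=10 even, 3≤5≤5.
N = 3·9·11 = 297
Δ = 0!·2!·8!/11! = 1/495
Racah Σ t=0..0: t=0:+1/576 = 1/576
⇒ 3j(1 4 5; 0 0 0)² = 5/99, sgn -1
Racah Σ t=0..0: t=0:+1/1440 = 1/1440
⇒ 3j(1 4 5; -1 1 0)² = 2/99, sgn -1
4πI² = N·(3j₀)²·(3jₘ)² = 10/33
I = +1·√(0.30303/4π) = 0.15528807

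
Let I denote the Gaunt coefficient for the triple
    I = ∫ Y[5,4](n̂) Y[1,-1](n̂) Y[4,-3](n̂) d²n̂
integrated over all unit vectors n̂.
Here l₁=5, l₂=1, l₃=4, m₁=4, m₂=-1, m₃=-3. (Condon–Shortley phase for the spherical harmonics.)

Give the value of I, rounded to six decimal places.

0.294638

Checks pass: Σm=0; 10 even; l₃=4∈[4,6].
(2·5+1)(2·1+1)(2·4+1) = 297
Δ: 2! 8! 0! / 11! → 1/495
sum: t=1:−1/576 = -1/576
3j²(5 1 4; 0 0 0) = Δ·Π!·Σ² = 5/99  (sign -1)
sum: t=0:+1/10080 = 1/10080
3j²(5 1 4; 4 -1 -3) = Δ·Π!·Σ² = 4/55  (sign -1)
combine: 4πI² = 297·5/99·4/55 = 12/11
take √, sign +1: I = 0.29463840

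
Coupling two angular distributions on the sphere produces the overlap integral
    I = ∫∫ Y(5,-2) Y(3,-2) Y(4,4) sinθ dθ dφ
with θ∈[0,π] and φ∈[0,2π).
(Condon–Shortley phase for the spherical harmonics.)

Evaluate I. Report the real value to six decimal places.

Rules hold: Σm=0, L=12 even, 2≤4≤8.
N = 11·7·9 = 693
Δ = 4!·6!·2!/13! = 1/180180
Racah Σ t=1..3: t=1:−1/576 t=2:+1/144 t=3:−1/576 = 1/288
⇒ 3j(5 3 4; 0 0 0)² = 20/1001, sgn +1
Racah Σ t=1..1: t=1:−1/8640 = -1/8640
⇒ 3j(5 3 4; -2 -2 4)² = 14/1287, sgn -1
4πI² = N·(3j₀)²·(3jₘ)² = 280/1859
I = -1·√(0.150619/4π) = -0.10947990

-0.109480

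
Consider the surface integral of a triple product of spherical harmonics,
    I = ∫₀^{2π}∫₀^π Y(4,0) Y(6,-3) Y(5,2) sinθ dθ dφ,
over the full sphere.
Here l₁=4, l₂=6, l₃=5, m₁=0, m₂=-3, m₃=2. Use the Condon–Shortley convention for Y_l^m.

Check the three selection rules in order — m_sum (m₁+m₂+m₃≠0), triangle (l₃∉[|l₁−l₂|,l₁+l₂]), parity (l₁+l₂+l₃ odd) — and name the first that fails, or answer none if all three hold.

azimuthal sum: 0 − 3 + 2 = -1  ✗
2 ≤ 5 ≤ 10 (triangle on l)
L = 4 + 6 + 5 = 15 (odd)

m_sum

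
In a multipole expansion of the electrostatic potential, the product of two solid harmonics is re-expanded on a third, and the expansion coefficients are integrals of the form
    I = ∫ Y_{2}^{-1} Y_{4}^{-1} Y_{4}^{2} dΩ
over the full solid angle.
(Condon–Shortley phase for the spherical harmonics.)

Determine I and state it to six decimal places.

0.127700

m-sum 0 ✓  L=10 even ✓  2≤4≤6 ✓
Π(2lᵢ+1) = 5×9×9 = 405
triangle coeff Δ(2,4,4) = 1/13860
Σ_t [0,2]: t=0:+1/192 t=1:−1/36 t=2:+1/192 = -5/288
(3j)²=20/693 [(2 4 4; 0 0 0)], sign=-1
Σ_t [1,2]: t=1:−1/96 t=2:+1/240 = -1/160
(3j)²=27/1540 [(2 4 4; -1 -1 2)], sign=-1
⇒ 4πI² = 1215/5929
I = (+1)√(1215/5929/(4π)) = 0.12770047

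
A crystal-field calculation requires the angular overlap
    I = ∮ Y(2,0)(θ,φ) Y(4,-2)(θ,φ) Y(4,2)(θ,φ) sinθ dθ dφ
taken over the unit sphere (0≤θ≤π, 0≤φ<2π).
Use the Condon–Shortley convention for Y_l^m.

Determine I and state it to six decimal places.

Rules hold: Σm=0, L=10 even, 2≤4≤6.
N = 5·9·9 = 405
Δ = 2!·2!·6!/11! = 1/13860
Racah Σ t=0..2: t=0:+1/192 t=1:−1/36 t=2:+1/192 = -5/288
⇒ 3j(2 4 4; 0 0 0)² = 20/693, sgn -1
Racah Σ t=0..2: t=0:+1/192 t=1:−1/120 t=2:+1/2880 = -1/360
⇒ 3j(2 4 4; 0 -2 2)² = 16/3465, sgn -1
4πI² = N·(3j₀)²·(3jₘ)² = 320/5929
I = +1·√(0.053972/4π) = 0.06553591

0.065536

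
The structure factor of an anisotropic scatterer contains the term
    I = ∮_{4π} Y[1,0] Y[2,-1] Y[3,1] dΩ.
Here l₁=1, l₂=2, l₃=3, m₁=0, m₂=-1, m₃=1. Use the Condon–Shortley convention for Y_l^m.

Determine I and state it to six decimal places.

Checks pass: Σm=0; 6 even; l₃=3∈[1,3].
(2·1+1)(2·2+1)(2·3+1) = 105
Δ: 0! 2! 4! / 7! → 1/105
sum: t=0:+1/4 = 1/4
3j²(1 2 3; 0 0 0) = Δ·Π!·Σ² = 3/35  (sign -1)
sum: t=0:+1/6 = 1/6
3j²(1 2 3; 0 -1 1) = Δ·Π!·Σ² = 8/105  (sign +1)
combine: 4πI² = 105·3/35·8/105 = 24/35
take √, sign -1: I = -0.23359668

-0.233597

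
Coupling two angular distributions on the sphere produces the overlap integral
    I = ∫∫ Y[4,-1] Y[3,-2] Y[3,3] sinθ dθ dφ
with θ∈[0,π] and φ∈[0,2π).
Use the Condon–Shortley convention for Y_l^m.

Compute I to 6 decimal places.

0.140463

m-sum 0 ✓  L=10 even ✓  1≤3≤7 ✓
Π(2lᵢ+1) = 9×7×7 = 441
triangle coeff Δ(4,3,3) = 1/34650
Σ_t [1,3]: t=1:−1/72 t=2:+1/16 t=3:−1/72 = 5/144
(3j)²=2/77 [(4 3 3; 0 0 0)], sign=-1
Σ_t [1,1]: t=1:−1/288 = -1/288
(3j)²=5/231 [(4 3 3; -1 -2 3)], sign=-1
⇒ 4πI² = 30/121
I = (+1)√(30/121/(4π)) = 0.14046335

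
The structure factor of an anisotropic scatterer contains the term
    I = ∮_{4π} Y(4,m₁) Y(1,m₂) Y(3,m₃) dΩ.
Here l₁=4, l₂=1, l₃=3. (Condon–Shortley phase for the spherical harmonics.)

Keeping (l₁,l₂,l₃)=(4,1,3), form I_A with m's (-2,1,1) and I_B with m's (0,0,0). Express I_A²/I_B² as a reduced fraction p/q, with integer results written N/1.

15/16

Shared (l₁,l₂,l₃)=(4,1,3): N and (l;000)² cancel in I_A²/I_B².
A: Δ = 2!·6!·0!/9! = 1/252; Racah Σ t=2..2: t=2:+1/96 = 1/96; ⇒ 3j(4 1 3; -2 1 1)² = 5/84, sgn +1
B: Δ = 2!·6!·0!/9! = 1/252; Racah Σ t=1..1: t=1:−1/36 = -1/36; ⇒ 3j(4 1 3; 0 0 0)² = 4/63, sgn +1
I_A²/I_B² = (5/84)/(4/63) = 15/16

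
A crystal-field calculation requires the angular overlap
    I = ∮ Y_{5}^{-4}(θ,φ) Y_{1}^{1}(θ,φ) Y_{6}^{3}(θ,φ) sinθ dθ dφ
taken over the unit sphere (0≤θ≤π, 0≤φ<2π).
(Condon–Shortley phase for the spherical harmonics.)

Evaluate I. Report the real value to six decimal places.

Checks pass: Σm=0; 12 even; l₃=6∈[4,6].
(2·5+1)(2·1+1)(2·6+1) = 429
Δ: 0! 10! 2! / 13! → 1/858
sum: t=0:+1/14400 = 1/14400
3j²(5 1 6; 0 0 0) = Δ·Π!·Σ² = 6/143  (sign +1)
sum: t=0:+1/725760 = 1/725760
3j²(5 1 6; -4 1 3) = Δ·Π!·Σ² = 1/286  (sign -1)
combine: 4πI² = 429·6/143·1/286 = 9/143
take √, sign -1: I = -0.07076985

-0.070770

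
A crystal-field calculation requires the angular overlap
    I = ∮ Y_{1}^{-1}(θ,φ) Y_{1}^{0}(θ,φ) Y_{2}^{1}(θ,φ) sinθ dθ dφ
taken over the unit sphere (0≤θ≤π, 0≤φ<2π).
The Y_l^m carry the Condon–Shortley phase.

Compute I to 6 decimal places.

Rules hold: Σm=0, L=4 even, 0≤2≤2.
N = 3·3·5 = 45
Δ = 0!·2!·2!/5! = 1/30
Racah Σ t=0..0: t=0:+1/1 = 1/1
⇒ 3j(1 1 2; 0 0 0)² = 2/15, sgn +1
Racah Σ t=0..0: t=0:+1/2 = 1/2
⇒ 3j(1 1 2; -1 0 1)² = 1/10, sgn -1
4πI² = N·(3j₀)²·(3jₘ)² = 3/5
I = -1·√(0.6/4π) = -0.21850969

-0.218510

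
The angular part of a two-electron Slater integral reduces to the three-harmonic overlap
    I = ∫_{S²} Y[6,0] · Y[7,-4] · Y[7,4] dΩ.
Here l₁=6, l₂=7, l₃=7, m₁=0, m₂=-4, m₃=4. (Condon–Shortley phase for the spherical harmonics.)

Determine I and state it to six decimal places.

-0.096890

Checks pass: Σm=0; 20 even; l₃=7∈[1,13].
(2·6+1)(2·7+1)(2·7+1) = 2925
Δ: 6! 6! 8! / 21! → 1/2444321880
sum: t=0:+1/2612736000 t=1:−1/20736000 t=2:+1/1658880 t=3:−1/746496 t=4:+1/1658880 t=5:−1/20736000 t=6:+1/2612736000 = -1/4354560
3j²(6 7 7; 0 0 0) = Δ·Π!·Σ² = 1000/138567  (sign +1)
sum: t=0:+1/373248000 t=1:−1/20736000 t=2:+1/11612160 t=3:−1/52254720 = 1/46656000
3j²(6 7 7; 0 -4 4) = Δ·Π!·Σ² = 352/62985  (sign -1)
combine: 4πI² = 2925·1000/138567·352/62985 = 160000/1356277
take √, sign -1: I = -0.09689042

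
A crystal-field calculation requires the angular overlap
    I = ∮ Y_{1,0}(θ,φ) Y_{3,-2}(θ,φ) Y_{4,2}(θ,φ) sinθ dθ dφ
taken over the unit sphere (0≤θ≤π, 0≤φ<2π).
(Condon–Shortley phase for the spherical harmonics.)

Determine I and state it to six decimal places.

0.213244

Checks pass: Σm=0; 8 even; l₃=4∈[2,4].
(2·1+1)(2·3+1)(2·4+1) = 189
Δ: 0! 2! 6! / 9! → 1/252
sum: t=0:+1/36 = 1/36
3j²(1 3 4; 0 0 0) = Δ·Π!·Σ² = 4/63  (sign +1)
sum: t=0:+1/120 = 1/120
3j²(1 3 4; 0 -2 2) = Δ·Π!·Σ² = 1/21  (sign +1)
combine: 4πI² = 189·4/63·1/21 = 4/7
take √, sign +1: I = 0.21324362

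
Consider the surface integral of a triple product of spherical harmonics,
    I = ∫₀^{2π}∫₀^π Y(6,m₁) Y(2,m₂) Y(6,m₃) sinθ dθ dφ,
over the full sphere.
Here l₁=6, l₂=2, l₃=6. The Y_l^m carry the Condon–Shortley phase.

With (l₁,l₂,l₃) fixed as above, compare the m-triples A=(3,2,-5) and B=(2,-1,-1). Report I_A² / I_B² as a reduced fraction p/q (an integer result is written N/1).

Shared (l₁,l₂,l₃)=(6,2,6): N and (l;000)² cancel in I_A²/I_B².
A: Δ = 2!·10!·2!/15! = 1/90090; Racah Σ t=2..2: t=2:+1/1451520 = 1/1451520; ⇒ 3j(6 2 6; 3 2 -5)² = 1/91, sgn -1
B: Δ = 2!·10!·2!/15! = 1/90090; Racah Σ t=0..1: t=0:+1/34560 t=1:−1/60480 = 1/80640; ⇒ 3j(6 2 6; 2 -1 -1)² = 6/1001, sgn -1
I_A²/I_B² = (1/91)/(6/1001) = 11/6

11/6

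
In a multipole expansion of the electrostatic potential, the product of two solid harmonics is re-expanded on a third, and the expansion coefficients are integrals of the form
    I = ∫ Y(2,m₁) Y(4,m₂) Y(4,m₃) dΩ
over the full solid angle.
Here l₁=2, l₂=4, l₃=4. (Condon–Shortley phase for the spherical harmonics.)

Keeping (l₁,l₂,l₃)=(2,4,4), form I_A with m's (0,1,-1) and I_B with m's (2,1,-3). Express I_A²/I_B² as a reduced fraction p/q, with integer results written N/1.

l's match ⇒ only the (l;m) 3-j factors differ between A and B.
A: triangle coeff Δ(2,4,4) = 1/13860; Σ_t [0,2]: t=0:+1/480 t=1:−1/48 t=2:+1/144 = -17/1440; (3j)²=289/13860 [(2 4 4; 0 1 -1)], sign=+1
B: triangle coeff Δ(2,4,4) = 1/13860; Σ_t [0,0]: t=0:+1/480 = 1/480; (3j)²=3/110 [(2 4 4; 2 1 -3)], sign=-1
I_A²/I_B² = (289/13860)/(3/110) = 289/378

289/378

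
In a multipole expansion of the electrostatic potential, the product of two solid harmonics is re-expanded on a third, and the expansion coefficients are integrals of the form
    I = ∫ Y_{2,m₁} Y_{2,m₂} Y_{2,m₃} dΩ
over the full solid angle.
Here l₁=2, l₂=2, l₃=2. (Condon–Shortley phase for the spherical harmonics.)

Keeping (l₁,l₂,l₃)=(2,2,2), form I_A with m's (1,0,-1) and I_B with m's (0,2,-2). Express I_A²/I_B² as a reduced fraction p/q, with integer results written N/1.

l's match ⇒ only the (l;m) 3-j factors differ between A and B.
A: triangle coeff Δ(2,2,2) = 1/630; Σ_t [0,1]: t=0:+1/4 t=1:−1/2 = -1/4; (3j)²=1/70 [(2 2 2; 1 0 -1)], sign=+1
B: triangle coeff Δ(2,2,2) = 1/630; Σ_t [2,2]: t=2:+1/8 = 1/8; (3j)²=2/35 [(2 2 2; 0 2 -2)], sign=+1
I_A²/I_B² = (1/70)/(2/35) = 1/4

1/4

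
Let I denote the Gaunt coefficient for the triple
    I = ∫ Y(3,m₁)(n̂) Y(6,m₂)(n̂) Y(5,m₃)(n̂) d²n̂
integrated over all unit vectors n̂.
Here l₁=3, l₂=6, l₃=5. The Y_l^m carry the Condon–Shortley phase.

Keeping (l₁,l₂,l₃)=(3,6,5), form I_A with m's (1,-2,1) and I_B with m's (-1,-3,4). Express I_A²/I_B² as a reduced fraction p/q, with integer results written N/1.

7/12

Same 3,6,5: normalisation and zero-m 3j drop out of the ratio.
A: Δ: 4! 2! 8! / 15! → 1/675675; sum: t=0:+1/27648 t=1:−1/4320 t=2:+1/11520 = -1/9216; 3j²(3 6 5; 1 -2 1) = Δ·Π!·Σ² = 2/143  (sign -1)
B: Δ: 4! 2! 8! / 15! → 1/675675; sum: t=2:+1/40320 t=3:−1/241920 = 1/48384; 3j²(3 6 5; -1 -3 4) = Δ·Π!·Σ² = 24/1001  (sign -1)
I_A²/I_B² = (2/143)/(24/1001) = 7/12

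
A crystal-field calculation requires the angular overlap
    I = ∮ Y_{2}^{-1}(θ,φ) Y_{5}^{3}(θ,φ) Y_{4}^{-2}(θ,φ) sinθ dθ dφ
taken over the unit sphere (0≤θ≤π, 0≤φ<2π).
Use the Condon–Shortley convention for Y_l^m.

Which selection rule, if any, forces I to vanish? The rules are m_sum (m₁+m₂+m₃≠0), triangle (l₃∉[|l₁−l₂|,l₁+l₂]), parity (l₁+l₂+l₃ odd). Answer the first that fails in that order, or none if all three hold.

parity

m₁+m₂+m₃ = -1 + 3 − 2 = 0  ✓
triangle: |2−5|=3 ≤ l₃=4 ≤ 2+5=7  ✓
parity: l₁+l₂+l₃ = 11 is odd  ✗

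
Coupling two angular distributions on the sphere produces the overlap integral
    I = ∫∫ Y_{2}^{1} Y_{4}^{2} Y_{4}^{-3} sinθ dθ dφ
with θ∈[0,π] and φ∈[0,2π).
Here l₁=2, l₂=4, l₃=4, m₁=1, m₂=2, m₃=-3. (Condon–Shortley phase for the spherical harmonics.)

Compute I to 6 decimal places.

-0.187702

Rules hold: Σm=0, L=10 even, 2≤4≤6.
N = 5·9·9 = 405
Δ = 2!·2!·6!/11! = 1/13860
Racah Σ t=0..2: t=0:+1/192 t=1:−1/36 t=2:+1/192 = -5/288
⇒ 3j(2 4 4; 0 0 0)² = 20/693, sgn -1
Racah Σ t=0..1: t=0:+1/1440 t=1:−1/240 = -1/288
⇒ 3j(2 4 4; 1 2 -3)² = 5/132, sgn +1
4πI² = N·(3j₀)²·(3jₘ)² = 375/847
I = -1·√(0.442739/4π) = -0.18770204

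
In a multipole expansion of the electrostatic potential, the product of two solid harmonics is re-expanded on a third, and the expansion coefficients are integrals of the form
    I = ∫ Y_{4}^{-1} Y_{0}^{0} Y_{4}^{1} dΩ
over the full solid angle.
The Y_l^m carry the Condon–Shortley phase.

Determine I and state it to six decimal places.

Checks pass: Σm=0; 8 even; l₃=4∈[4,4].
(2·4+1)(2·0+1)(2·4+1) = 81
Δ: 0! 8! 0! / 9! → 1/9
sum: t=0:+1/576 = 1/576
3j²(4 0 4; 0 0 0) = Δ·Π!·Σ² = 1/9  (sign +1)
sum: t=0:+1/720 = 1/720
3j²(4 0 4; -1 0 1) = Δ·Π!·Σ² = 1/9  (sign -1)
combine: 4πI² = 81·1/9·1/9 = 1/1
take √, sign -1: I = -0.28209479

-0.282095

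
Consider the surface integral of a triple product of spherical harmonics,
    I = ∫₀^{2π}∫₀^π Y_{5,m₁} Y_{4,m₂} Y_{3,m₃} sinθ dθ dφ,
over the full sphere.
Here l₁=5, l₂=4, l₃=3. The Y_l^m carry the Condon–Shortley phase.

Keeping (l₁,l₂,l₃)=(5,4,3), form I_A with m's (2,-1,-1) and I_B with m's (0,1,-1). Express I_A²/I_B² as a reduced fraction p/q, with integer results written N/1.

3584/15

Same 5,4,3: normalisation and zero-m 3j drop out of the ratio.
A: Δ: 6! 4! 2! / 13! → 1/180180; sum: t=1:−1/960 t=2:+1/288 t=3:−1/1728 = 1/540; 3j²(5 4 3; 2 -1 -1) = Δ·Π!·Σ² = 128/6435  (sign +1)
B: Δ: 6! 4! 2! / 13! → 1/180180; sum: t=3:−1/288 t=4:+1/288 t=5:−1/5760 = -1/5760; 3j²(5 4 3; 0 1 -1) = Δ·Π!·Σ² = 1/12012  (sign -1)
I_A²/I_B² = (128/6435)/(1/12012) = 3584/15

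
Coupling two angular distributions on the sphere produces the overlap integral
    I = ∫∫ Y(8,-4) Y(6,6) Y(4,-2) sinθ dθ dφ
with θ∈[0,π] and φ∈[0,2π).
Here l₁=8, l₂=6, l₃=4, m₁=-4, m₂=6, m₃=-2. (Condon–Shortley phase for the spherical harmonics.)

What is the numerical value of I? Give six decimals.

-0.069625

Checks pass: Σm=0; 18 even; l₃=4∈[2,14].
(2·8+1)(2·6+1)(2·4+1) = 1989
Δ: 10! 6! 2! / 19! → 1/23279256
sum: t=4:+1/1658880 t=5:−1/518400 t=6:+1/1658880 = -1/1382400
3j²(8 6 4; 0 0 0) = Δ·Π!·Σ² = 504/46189  (sign -1)
sum: t=10:+1/348364800 = 1/348364800
3j²(8 6 4; -4 6 -2) = Δ·Π!·Σ² = 165/58786  (sign +1)
combine: 4πI² = 1989·504/46189·165/58786 = 4860/79781
take √, sign -1: I = -0.06962472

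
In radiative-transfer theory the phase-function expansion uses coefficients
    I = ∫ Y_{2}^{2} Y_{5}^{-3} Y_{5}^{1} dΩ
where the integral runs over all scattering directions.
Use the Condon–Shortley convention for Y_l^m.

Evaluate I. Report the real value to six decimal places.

0.171169

Checks pass: Σm=0; 12 even; l₃=5∈[3,7].
(2·2+1)(2·5+1)(2·5+1) = 605
Δ: 2! 2! 8! / 13! → 1/38610
sum: t=0:+1/2880 t=1:−1/576 t=2:+1/2880 = -1/960
3j²(2 5 5; 0 0 0) = Δ·Π!·Σ² = 10/429  (sign +1)
sum: t=0:+1/5760 = 1/5760
3j²(2 5 5; 2 -3 1) = Δ·Π!·Σ² = 56/2145  (sign +1)
combine: 4πI² = 605·10/429·56/2145 = 560/1521
take √, sign +1: I = 0.17116875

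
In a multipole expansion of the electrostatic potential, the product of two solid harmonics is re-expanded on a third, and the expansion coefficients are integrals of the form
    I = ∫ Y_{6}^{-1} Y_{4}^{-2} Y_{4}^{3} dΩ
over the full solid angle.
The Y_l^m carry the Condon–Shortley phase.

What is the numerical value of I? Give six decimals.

m-sum 0 ✓  L=14 even ✓  2≤4≤10 ✓
Π(2lᵢ+1) = 13×9×9 = 1053
triangle coeff Δ(6,4,4) = 1/1261260
Σ_t [2,4]: t=2:+1/4608 t=3:−1/1296 t=4:+1/4608 = -7/20736
(3j)²=20/1287 [(6 4 4; 0 0 0)], sign=-1
Σ_t [1,2]: t=1:−1/86400 t=2:+1/11520 = 13/172800
(3j)²=13/660 [(6 4 4; -1 -2 3)], sign=-1
⇒ 4πI² = 39/121
I = (+1)√(39/121/(4π)) = 0.16015286

0.160153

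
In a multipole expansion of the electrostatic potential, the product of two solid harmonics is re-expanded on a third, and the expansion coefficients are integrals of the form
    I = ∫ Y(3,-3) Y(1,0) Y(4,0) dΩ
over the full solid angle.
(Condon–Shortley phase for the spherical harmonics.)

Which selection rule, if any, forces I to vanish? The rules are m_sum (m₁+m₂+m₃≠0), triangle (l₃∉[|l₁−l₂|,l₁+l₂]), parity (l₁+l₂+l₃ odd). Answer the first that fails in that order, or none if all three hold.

m_sum

m₁+m₂+m₃ = -3 + 0 + 0 = -3  ✗
triangle: |3−1|=2 ≤ l₃=4 ≤ 3+1=4
parity: l₁+l₂+l₃ = 8 is even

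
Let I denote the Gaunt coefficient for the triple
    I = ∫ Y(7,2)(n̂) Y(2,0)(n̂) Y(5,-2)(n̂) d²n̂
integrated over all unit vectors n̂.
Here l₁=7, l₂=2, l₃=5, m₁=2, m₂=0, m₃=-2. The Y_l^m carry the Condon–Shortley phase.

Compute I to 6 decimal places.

m-sum 0 ✓  L=14 even ✓  5≤5≤9 ✓
Π(2lᵢ+1) = 15×5×11 = 825
triangle coeff Δ(7,2,5) = 1/15015
Σ_t [2,2]: t=2:+1/57600 = 1/57600
(3j)²=21/715 [(7 2 5; 0 0 0)], sign=-1
Σ_t [2,2]: t=2:+1/120960 = 1/120960
(3j)²=24/1001 [(7 2 5; 2 0 -2)], sign=-1
⇒ 4πI² = 1080/1859
I = (+1)√(1080/1859/(4π)) = 0.21501425

0.215014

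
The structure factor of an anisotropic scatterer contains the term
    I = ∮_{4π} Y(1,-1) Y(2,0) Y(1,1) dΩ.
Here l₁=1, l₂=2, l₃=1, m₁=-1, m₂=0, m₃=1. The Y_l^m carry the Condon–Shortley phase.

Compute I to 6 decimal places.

Rules hold: Σm=0, L=4 even, 1≤1≤3.
N = 3·5·3 = 45
Δ = 2!·0!·2!/5! = 1/30
Racah Σ t=1..1: t=1:−1/1 = -1/1
⇒ 3j(1 2 1; 0 0 0)² = 2/15, sgn +1
Racah Σ t=2..2: t=2:+1/4 = 1/4
⇒ 3j(1 2 1; -1 0 1)² = 1/30, sgn +1
4πI² = N·(3j₀)²·(3jₘ)² = 1/5
I = +1·√(0.2/4π) = 0.12615663

0.126157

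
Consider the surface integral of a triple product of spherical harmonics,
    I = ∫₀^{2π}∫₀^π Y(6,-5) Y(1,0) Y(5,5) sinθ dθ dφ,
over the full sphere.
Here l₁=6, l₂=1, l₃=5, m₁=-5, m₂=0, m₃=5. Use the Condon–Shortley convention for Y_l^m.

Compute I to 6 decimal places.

Rules hold: Σm=0, L=12 even, 5≤5≤7.
N = 13·3·11 = 429
Δ = 2!·10!·0!/13! = 1/858
Racah Σ t=1..1: t=1:−1/14400 = -1/14400
⇒ 3j(6 1 5; 0 0 0)² = 6/143, sgn +1
Racah Σ t=1..1: t=1:−1/3628800 = -1/3628800
⇒ 3j(6 1 5; -5 0 5)² = 1/78, sgn -1
4πI² = N·(3j₀)²·(3jₘ)² = 3/13
I = -1·√(0.230769/4π) = -0.13551395

-0.135514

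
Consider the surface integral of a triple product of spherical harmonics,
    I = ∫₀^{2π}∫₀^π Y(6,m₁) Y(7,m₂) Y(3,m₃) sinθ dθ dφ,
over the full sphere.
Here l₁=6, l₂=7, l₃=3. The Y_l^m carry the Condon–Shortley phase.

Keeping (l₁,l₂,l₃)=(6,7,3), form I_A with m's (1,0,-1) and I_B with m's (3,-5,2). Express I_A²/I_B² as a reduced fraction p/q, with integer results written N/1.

56/20625

Shared (l₁,l₂,l₃)=(6,7,3): N and (l;000)² cancel in I_A²/I_B².
A: Δ = 10!·2!·4!/17! = 1/2042040; Racah Σ t=3..5: t=3:−1/1451520 t=4:+1/103680 t=5:−1/115200 = 1/3628800; ⇒ 3j(6 7 3; 1 0 -1)² = 1/36465, sgn +1
B: Δ = 10!·2!·4!/17! = 1/2042040; Racah Σ t=1..2: t=1:−1/4354560 t=2:+1/1935360 = 1/3483648; ⇒ 3j(6 7 3; 3 -5 2)² = 125/12376, sgn -1
I_A²/I_B² = (1/36465)/(125/12376) = 56/20625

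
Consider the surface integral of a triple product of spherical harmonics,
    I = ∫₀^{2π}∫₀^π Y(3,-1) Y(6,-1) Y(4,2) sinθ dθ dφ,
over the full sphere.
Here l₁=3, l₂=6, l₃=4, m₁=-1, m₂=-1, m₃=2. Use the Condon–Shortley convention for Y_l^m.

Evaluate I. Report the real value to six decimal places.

L=13 odd ⇒ parity kills the (l;000) factor ⇒ I = 0

0.000000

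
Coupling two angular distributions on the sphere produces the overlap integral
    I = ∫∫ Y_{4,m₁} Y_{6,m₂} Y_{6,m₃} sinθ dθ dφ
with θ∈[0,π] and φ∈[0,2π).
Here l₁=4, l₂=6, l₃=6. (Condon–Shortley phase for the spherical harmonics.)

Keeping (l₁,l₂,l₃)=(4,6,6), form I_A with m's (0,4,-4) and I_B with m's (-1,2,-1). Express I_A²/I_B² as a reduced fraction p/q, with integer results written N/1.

l's match ⇒ only the (l;m) 3-j factors differ between A and B.
A: triangle coeff Δ(4,6,6) = 1/15315300; Σ_t [2,4]: t=2:+1/645120 t=3:−1/181440 t=4:+1/829440 = -1/362880; (3j)²=256/17017 [(4 6 6; 0 4 -4)], sign=-1
B: triangle coeff Δ(4,6,6) = 1/15315300; Σ_t [1,4]: t=1:−1/725760 t=2:+1/34560 t=3:−1/17280 t=4:+1/82944 = -53/2903040; (3j)²=2809/306306 [(4 6 6; -1 2 -1)], sign=+1
I_A²/I_B² = (256/17017)/(2809/306306) = 4608/2809

4608/2809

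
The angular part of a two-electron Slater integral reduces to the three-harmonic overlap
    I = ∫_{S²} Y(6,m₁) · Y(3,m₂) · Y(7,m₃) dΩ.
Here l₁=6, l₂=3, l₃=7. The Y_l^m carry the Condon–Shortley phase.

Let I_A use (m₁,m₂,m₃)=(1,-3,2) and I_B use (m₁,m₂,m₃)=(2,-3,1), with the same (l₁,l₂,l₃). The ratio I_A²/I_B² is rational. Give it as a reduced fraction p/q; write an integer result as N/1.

Same 6,3,7: normalisation and zero-m 3j drop out of the ratio.
A: Δ: 2! 10! 4! / 17! → 1/2042040; sum: t=0:+1/691200 = 1/691200; 3j²(6 3 7; 1 -3 2) = Δ·Π!·Σ² = 189/9724  (sign -1)
B: Δ: 2! 10! 4! / 17! → 1/2042040; sum: t=0:+1/829440 = 1/829440; 3j²(6 3 7; 2 -3 1) = Δ·Π!·Σ² = 35/2431  (sign +1)
I_A²/I_B² = (189/9724)/(35/2431) = 27/20

27/20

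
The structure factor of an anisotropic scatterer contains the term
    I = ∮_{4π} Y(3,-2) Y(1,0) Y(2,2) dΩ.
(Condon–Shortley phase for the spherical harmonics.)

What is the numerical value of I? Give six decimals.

Checks pass: Σm=0; 6 even; l₃=2∈[2,4].
(2·3+1)(2·1+1)(2·2+1) = 105
Δ: 2! 4! 0! / 7! → 1/105
sum: t=1:−1/4 = -1/4
3j²(3 1 2; 0 0 0) = Δ·Π!·Σ² = 3/35  (sign -1)
sum: t=1:−1/24 = -1/24
3j²(3 1 2; -2 0 2) = Δ·Π!·Σ² = 1/21  (sign -1)
combine: 4πI² = 105·3/35·1/21 = 3/7
take √, sign +1: I = 0.18467439

0.184674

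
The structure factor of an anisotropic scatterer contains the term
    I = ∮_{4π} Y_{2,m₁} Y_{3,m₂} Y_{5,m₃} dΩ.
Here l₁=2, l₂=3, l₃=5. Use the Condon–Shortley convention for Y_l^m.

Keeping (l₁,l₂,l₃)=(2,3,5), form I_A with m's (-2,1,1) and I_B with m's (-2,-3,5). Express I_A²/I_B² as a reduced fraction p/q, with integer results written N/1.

1/14

l's match ⇒ only the (l;m) 3-j factors differ between A and B.
A: triangle coeff Δ(2,3,5) = 1/2310; Σ_t [0,0]: t=0:+1/1152 = 1/1152; (3j)²=1/154 [(2 3 5; -2 1 1)], sign=+1
B: triangle coeff Δ(2,3,5) = 1/2310; Σ_t [0,0]: t=0:+1/17280 = 1/17280; (3j)²=1/11 [(2 3 5; -2 -3 5)], sign=+1
I_A²/I_B² = (1/154)/(1/11) = 1/14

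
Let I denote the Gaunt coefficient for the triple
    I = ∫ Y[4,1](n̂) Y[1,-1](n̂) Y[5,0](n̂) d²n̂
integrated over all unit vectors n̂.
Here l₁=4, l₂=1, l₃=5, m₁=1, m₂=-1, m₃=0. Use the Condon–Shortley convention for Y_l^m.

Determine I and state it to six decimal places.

m-sum 0 ✓  L=10 even ✓  3≤5≤5 ✓
Π(2lᵢ+1) = 9×3×11 = 297
triangle coeff Δ(4,1,5) = 1/495
Σ_t [0,0]: t=0:+1/576 = 1/576
(3j)²=5/99 [(4 1 5; 0 0 0)], sign=-1
Σ_t [0,0]: t=0:+1/1440 = 1/1440
(3j)²=2/99 [(4 1 5; 1 -1 0)], sign=-1
⇒ 4πI² = 10/33
I = (+1)√(10/33/(4π)) = 0.15528807

0.155288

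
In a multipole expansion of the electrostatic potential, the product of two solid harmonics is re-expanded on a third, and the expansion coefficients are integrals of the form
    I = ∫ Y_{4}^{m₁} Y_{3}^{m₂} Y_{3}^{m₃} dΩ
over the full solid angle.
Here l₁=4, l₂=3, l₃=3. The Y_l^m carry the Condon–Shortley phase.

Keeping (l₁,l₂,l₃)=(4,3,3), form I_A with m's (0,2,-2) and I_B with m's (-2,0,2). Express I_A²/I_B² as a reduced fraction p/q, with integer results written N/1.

Same 4,3,3: normalisation and zero-m 3j drop out of the ratio.
A: Δ: 4! 4! 2! / 11! → 1/34650; sum: t=3:−1/72 t=4:+1/576 = -7/576; 3j²(4 3 3; 0 2 -2) = Δ·Π!·Σ² = 7/198  (sign +1)
B: Δ: 4! 4! 2! / 11! → 1/34650; sum: t=2:+1/96 t=3:−1/72 = -1/288; 3j²(4 3 3; -2 0 2) = Δ·Π!·Σ² = 1/462  (sign +1)
I_A²/I_B² = (7/198)/(1/462) = 49/3

49/3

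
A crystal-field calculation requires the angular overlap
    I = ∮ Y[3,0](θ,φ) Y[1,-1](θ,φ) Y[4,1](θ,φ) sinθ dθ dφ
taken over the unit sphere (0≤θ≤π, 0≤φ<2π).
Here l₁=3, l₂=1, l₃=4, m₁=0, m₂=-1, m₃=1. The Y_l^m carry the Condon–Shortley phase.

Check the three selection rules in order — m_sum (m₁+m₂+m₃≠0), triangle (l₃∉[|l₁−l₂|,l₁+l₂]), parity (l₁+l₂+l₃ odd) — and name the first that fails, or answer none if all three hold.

m₁+m₂+m₃ = 0 − 1 + 1 = 0  ✓
triangle: |3−1|=2 ≤ l₃=4 ≤ 3+1=4  ✓
parity: l₁+l₂+l₃ = 8 is even  ✓

none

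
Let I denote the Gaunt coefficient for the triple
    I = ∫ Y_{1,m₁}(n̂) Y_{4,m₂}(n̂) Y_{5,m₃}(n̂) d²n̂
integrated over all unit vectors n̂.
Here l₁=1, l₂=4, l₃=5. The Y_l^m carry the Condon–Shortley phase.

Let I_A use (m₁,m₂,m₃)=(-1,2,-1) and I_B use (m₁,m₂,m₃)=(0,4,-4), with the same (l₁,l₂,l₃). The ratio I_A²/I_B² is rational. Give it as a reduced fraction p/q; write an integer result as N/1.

2/3

Same 1,4,5: normalisation and zero-m 3j drop out of the ratio.
A: Δ: 0! 2! 8! / 11! → 1/495; sum: t=0:+1/2880 = 1/2880; 3j²(1 4 5; -1 2 -1) = Δ·Π!·Σ² = 2/165  (sign +1)
B: Δ: 0! 2! 8! / 11! → 1/495; sum: t=0:+1/40320 = 1/40320; 3j²(1 4 5; 0 4 -4) = Δ·Π!·Σ² = 1/55  (sign -1)
I_A²/I_B² = (2/165)/(1/55) = 2/3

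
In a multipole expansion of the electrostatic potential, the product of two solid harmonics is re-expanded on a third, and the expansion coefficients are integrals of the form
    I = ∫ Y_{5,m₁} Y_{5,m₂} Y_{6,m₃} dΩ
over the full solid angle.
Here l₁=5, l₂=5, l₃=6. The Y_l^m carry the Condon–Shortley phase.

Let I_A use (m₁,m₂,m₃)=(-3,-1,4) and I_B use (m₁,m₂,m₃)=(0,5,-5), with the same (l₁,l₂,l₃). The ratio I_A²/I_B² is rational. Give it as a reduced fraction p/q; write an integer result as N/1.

Same 5,5,6: normalisation and zero-m 3j drop out of the ratio.
A: Δ: 4! 6! 6! / 17! → 1/28588560; sum: t=2:+1/138240 t=3:−1/86400 t=4:+1/829440 = -13/4147200; 3j²(5 5 6; -3 -1 4) = Δ·Π!·Σ² = 13/3740  (sign -1)
B: Δ: 4! 6! 6! / 17! → 1/28588560; sum: t=4:+1/2073600 = 1/2073600; 3j²(5 5 6; 0 5 -5) = Δ·Π!·Σ² = 15/884  (sign -1)
I_A²/I_B² = (13/3740)/(15/884) = 169/825

169/825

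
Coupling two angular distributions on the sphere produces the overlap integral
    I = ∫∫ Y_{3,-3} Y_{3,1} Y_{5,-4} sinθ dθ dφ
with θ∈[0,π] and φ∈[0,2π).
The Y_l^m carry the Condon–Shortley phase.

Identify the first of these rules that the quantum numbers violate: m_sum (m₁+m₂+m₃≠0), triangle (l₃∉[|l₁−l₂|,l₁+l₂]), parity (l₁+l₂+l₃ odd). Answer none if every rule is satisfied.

m_sum

azimuthal sum: -3 + 1 − 4 = -6  ✗
0 ≤ 5 ≤ 6 (triangle on l)
L = 3 + 3 + 5 = 11 (odd)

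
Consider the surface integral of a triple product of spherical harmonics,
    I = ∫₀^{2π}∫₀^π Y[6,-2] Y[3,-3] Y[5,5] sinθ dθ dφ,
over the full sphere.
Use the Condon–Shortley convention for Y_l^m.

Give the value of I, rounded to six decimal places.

Checks pass: Σm=0; 14 even; l₃=5∈[3,9].
(2·6+1)(2·3+1)(2·5+1) = 1001
Δ: 4! 8! 2! / 15! → 1/675675
sum: t=1:−1/8640 t=2:+1/2304 t=3:−1/8640 = 7/34560
3j²(6 3 5; 0 0 0) = Δ·Π!·Σ² = 7/429  (sign -1)
sum: t=0:+1/1935360 = 1/1935360
3j²(6 3 5; -2 -3 5) = Δ·Π!·Σ² = 1/1001  (sign +1)
combine: 4πI² = 1001·7/429·1/1001 = 7/429
take √, sign -1: I = -0.03603425

-0.036034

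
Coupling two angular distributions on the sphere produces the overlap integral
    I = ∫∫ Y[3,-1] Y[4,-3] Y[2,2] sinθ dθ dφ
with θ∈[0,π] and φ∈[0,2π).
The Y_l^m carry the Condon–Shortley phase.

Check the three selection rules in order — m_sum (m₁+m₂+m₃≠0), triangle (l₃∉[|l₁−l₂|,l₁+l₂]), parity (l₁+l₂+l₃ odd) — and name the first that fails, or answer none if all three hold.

Σmᵢ = -2  ✗
l₃∈[|l₁−l₂|,l₁+l₂]=[1,7], have l₃=2
Σlᵢ = 9 ⇒ odd

m_sum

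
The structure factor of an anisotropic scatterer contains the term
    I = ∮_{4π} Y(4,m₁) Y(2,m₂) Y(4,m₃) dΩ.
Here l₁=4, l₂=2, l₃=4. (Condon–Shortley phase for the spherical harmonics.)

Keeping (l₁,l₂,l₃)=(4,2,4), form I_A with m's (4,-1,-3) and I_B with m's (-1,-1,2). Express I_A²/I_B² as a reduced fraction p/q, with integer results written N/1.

l's match ⇒ only the (l;m) 3-j factors differ between A and B.
A: triangle coeff Δ(4,2,4) = 1/13860; Σ_t [0,0]: t=0:+1/1440 = 1/1440; (3j)²=7/165 [(4 2 4; 4 -1 -3)], sign=-1
B: triangle coeff Δ(4,2,4) = 1/13860; Σ_t [0,1]: t=0:+1/240 t=1:−1/96 = -1/160; (3j)²=27/1540 [(4 2 4; -1 -1 2)], sign=-1
I_A²/I_B² = (7/165)/(27/1540) = 196/81

196/81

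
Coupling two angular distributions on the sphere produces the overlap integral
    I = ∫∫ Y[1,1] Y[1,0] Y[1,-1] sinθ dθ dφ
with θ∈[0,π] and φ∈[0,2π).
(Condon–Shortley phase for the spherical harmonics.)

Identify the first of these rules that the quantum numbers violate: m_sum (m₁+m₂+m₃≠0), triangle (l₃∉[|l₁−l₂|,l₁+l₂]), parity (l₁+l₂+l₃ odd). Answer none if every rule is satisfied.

Σmᵢ = 0  ✓
l₃∈[|l₁−l₂|,l₁+l₂]=[0,2], have l₃=1  ✓
Σlᵢ = 3 ⇒ odd  ✗

parity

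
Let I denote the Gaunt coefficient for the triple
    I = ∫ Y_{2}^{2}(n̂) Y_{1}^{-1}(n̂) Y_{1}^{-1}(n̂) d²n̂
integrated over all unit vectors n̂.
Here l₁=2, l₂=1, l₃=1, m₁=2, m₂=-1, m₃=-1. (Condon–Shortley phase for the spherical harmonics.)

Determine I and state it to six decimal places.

0.309019

m-sum 0 ✓  L=4 even ✓  1≤1≤3 ✓
Π(2lᵢ+1) = 5×3×3 = 45
triangle coeff Δ(2,1,1) = 1/30
Σ_t [1,1]: t=1:−1/1 = -1/1
(3j)²=2/15 [(2 1 1; 0 0 0)], sign=+1
Σ_t [0,0]: t=0:+1/4 = 1/4
(3j)²=1/5 [(2 1 1; 2 -1 -1)], sign=+1
⇒ 4πI² = 6/5
I = (+1)√(6/5/(4π)) = 0.30901936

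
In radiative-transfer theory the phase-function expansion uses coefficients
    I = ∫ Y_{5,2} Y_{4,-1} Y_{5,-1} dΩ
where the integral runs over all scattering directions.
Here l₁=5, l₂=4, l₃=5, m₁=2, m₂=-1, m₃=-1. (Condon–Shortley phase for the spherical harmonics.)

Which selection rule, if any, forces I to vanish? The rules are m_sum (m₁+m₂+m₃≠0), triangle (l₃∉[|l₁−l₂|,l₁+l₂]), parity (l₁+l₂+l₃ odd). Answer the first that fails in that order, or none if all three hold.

none

m₁+m₂+m₃ = 2 − 1 − 1 = 0  ✓
triangle: |5−4|=1 ≤ l₃=5 ≤ 5+4=9  ✓
parity: l₁+l₂+l₃ = 14 is even  ✓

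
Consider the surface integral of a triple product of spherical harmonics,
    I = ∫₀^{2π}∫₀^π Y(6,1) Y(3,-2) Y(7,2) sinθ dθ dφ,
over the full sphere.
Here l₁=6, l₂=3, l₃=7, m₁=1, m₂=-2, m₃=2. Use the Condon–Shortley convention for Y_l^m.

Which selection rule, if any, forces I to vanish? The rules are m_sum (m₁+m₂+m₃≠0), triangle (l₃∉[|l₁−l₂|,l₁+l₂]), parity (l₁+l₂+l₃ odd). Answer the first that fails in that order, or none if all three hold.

azimuthal sum: 1 − 2 + 2 = 1  ✗
3 ≤ 7 ≤ 9 (triangle on l)
L = 6 + 3 + 7 = 16 (even)

m_sum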